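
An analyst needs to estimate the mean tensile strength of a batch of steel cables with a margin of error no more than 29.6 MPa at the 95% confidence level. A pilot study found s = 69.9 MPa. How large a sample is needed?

22

For a mean, the margin of error is E = z·σ/√n, so n = (zσ/E)².
At 95% confidence, z = 1.960.
n = (1.960 × 69.9 / 29.6)² = 21.42
Round up: n = 22.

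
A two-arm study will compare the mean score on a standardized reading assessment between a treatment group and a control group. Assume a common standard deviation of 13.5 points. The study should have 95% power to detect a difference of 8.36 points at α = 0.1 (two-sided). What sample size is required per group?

57 per group

For two equal groups, n per group = 2·((z_{α/2} + z_β)·σ/δ)².
z_{α/2} = 1.645; z_β = 1.645 (power 95%).
n = 2 × (3.290 × 13.5 / 8.36)² = 2 × 28.23 = 56.46
Round up: n = 57 per group.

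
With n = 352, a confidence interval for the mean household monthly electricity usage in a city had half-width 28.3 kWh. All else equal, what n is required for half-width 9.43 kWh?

Margin of error scales as 1/√n, so n₂ = n₁·(E₁/E₂)².
n₂ = 352 × (28.3/9.43)² = 352 × 9.006 = 3170.11
Round up: n₂ = 3171.

3171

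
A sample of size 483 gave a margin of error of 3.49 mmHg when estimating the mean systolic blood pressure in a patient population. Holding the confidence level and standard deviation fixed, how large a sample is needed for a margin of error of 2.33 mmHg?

n = 1084

Margin of error scales as 1/√n, so n₂ = n₁·(E₁/E₂)².
n₂ = 483 × (3.49/2.33)² = 483 × 2.244 = 1083.85
Round up: n₂ = 1084.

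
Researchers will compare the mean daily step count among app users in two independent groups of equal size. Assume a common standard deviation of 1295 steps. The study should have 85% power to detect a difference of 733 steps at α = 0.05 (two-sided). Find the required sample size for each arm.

For two equal groups, n per group = 2·((z_{α/2} + z_β)·σ/δ)².
z_{α/2} = 1.960; z_β = 1.036 (power 85%).
n = 2 × (2.996 × 1295 / 733)² = 2 × 28.02 = 56.04
Round up: n = 57 per group.

57 per group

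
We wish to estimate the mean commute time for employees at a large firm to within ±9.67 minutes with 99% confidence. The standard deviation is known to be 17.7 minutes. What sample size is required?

23

For a mean, the margin of error is E = z·σ/√n, so n = (zσ/E)².
At 99% confidence, z = 2.576.
n = (2.576 × 17.7 / 9.67)² = 22.23
Round up: n = 23.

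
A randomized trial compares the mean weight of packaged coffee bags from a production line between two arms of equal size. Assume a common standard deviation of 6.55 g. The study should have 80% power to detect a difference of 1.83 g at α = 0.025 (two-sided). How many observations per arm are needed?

244 per group

For two equal groups, n per group = 2·((z_{α/2} + z_β)·σ/δ)².
z_{α/2} = 2.241; z_β = 0.842 (power 80%).
n = 2 × (3.083 × 6.55 / 1.83)² = 2 × 121.77 = 243.54
Round up: n = 244 per group.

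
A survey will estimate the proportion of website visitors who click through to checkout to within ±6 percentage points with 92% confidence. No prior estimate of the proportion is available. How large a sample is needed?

n = 213

For a proportion with margin E = 0.06 at 92% confidence, z = 1.751.
With no prior estimate, use p = 0.5, which maximizes p(1−p) at 0.25.
n = 0.25 × (z/E)² = 0.25 × (1.751/0.06)² = 212.92
Round up: n = 213.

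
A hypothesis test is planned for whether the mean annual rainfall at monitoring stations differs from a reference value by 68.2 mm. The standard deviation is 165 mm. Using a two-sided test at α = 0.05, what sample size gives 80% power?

For a one-sample z-test, n = ((z_{α/2} + z_β)·σ/δ)².
z_{α/2} = 1.960 (two-sided α = 0.05); z_β = 0.842 (power 80% → β = 0.2).
n = (2.802 × 165 / 68.2)² = 45.96
Round up: n = 46.

n = 46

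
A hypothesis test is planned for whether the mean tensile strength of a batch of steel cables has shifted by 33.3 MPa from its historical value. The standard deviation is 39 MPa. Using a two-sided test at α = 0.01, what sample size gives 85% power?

n = 18

For a one-sample z-test, n = ((z_{α/2} + z_β)·σ/δ)².
z_{α/2} = 2.576 (two-sided α = 0.01); z_β = 1.036 (power 85% → β = 0.15).
n = (3.612 × 39 / 33.3)² = 17.90
Round up: n = 18.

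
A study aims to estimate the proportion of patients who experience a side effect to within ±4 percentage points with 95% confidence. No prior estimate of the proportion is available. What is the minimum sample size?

For a proportion with margin E = 0.04 at 95% confidence, z = 1.960.
With no prior estimate, use p = 0.5, which maximizes p(1−p) at 0.25.
n = 0.25 × (z/E)² = 0.25 × (1.960/0.04)² = 600.25
Round up: n = 601.

601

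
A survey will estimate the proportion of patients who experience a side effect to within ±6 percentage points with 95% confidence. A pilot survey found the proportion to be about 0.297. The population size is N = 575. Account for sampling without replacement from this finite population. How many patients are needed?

For a proportion with margin E = 0.06 at 95% confidence, z = 1.960.
n = p̂(1−p̂)(z/E)² = 0.297 × 0.703 × (1.960/0.06)² = 222.80 — call this n₀.
Finite-population correction with N = 575: n = n₀ / (1 + (n₀−1)/N) = 222.80 / 1.386 = 160.75
Round up: n = 161.

161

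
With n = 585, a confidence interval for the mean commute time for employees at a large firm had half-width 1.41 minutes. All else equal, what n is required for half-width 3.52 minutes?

n = 94

Margin of error scales as 1/√n, so n₂ = n₁·(E₁/E₂)².
n₂ = 585 × (1.41/3.52)² = 585 × 0.1605 = 93.89
Round up: n₂ = 94.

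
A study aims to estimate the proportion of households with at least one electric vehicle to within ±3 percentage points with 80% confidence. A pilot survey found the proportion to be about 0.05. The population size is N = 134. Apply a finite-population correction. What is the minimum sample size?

53

For a proportion with margin E = 0.03 at 80% confidence, z = 1.282.
n = p̂(1−p̂)(z/E)² = 0.05 × 0.95 × (1.282/0.03)² = 86.74 — call this n₀.
Finite-population correction with N = 134: n = n₀ / (1 + (n₀−1)/N) = 86.74 / 1.64 = 52.89
Round up: n = 53.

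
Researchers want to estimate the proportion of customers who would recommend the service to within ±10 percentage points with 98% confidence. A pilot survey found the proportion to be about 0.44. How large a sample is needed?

n = 134

For a proportion with margin E = 0.1 at 98% confidence, z = 2.326.
n = p̂(1−p̂)(z/E)² = 0.44 × 0.56 × (2.326/0.1)² = 133.31
Round up: n = 134.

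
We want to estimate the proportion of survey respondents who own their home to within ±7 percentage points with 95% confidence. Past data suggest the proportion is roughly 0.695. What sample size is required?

n = 167

For a proportion with margin E = 0.07 at 95% confidence, z = 1.960.
n = p̂(1−p̂)(z/E)² = 0.695 × 0.305 × (1.960/0.07)² = 166.19
Round up: n = 167.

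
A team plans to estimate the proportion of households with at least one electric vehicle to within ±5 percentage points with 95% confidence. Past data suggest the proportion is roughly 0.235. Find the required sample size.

For a proportion with margin E = 0.05 at 95% confidence, z = 1.960.
n = p̂(1−p̂)(z/E)² = 0.235 × 0.765 × (1.960/0.05)² = 276.25
Round up: n = 277.

277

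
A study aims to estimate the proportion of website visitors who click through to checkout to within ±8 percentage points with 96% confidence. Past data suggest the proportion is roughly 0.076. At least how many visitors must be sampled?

For a proportion with margin E = 0.08 at 96% confidence, z = 2.054.
n = p̂(1−p̂)(z/E)² = 0.076 × 0.924 × (2.054/0.08)² = 46.29
Round up: n = 47.

n = 47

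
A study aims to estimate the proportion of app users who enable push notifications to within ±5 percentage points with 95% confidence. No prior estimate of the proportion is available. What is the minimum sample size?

n = 385

For a proportion with margin E = 0.05 at 95% confidence, z = 1.960.
With no prior estimate, use p = 0.5, which maximizes p(1−p) at 0.25.
n = 0.25 × (z/E)² = 0.25 × (1.960/0.05)² = 384.16
Round up: n = 385.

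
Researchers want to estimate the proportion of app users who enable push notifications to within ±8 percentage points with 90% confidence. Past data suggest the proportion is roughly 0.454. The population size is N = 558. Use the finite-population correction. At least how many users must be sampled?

89

For a proportion with margin E = 0.08 at 90% confidence, z = 1.645.
n = p̂(1−p̂)(z/E)² = 0.454 × 0.546 × (1.645/0.08)² = 104.81 — call this n₀.
Finite-population correction with N = 558: n = n₀ / (1 + (n₀−1)/N) = 104.81 / 1.186 = 88.37
Round up: n = 89.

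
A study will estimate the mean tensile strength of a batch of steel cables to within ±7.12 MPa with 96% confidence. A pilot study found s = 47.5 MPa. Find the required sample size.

For a mean, the margin of error is E = z·σ/√n, so n = (zσ/E)².
At 96% confidence, z = 2.054.
n = (2.054 × 47.5 / 7.12)² = 187.77
Round up: n = 188.

188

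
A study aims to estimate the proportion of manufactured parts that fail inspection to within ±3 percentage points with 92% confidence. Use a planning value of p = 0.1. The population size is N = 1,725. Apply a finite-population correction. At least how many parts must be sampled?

261

For a proportion with margin E = 0.03 at 92% confidence, z = 1.751.
n = p̂(1−p̂)(z/E)² = 0.1 × 0.9 × (1.751/0.03)² = 306.60 — call this n₀.
Finite-population correction with N = 1,725: n = n₀ / (1 + (n₀−1)/N) = 306.60 / 1.177 = 260.49
Round up: n = 261.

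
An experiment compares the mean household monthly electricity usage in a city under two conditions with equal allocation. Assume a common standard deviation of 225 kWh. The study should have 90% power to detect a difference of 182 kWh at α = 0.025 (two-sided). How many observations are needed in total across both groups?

For two equal groups, n per group = 2·((z_{α/2} + z_β)·σ/δ)².
z_{α/2} = 2.241; z_β = 1.282 (power 90%).
n = 2 × (3.523 × 225 / 182)² = 2 × 18.97 = 37.94
Round up: n = 38 per group.
Total across both groups: 2 × 38 = 76.

76 total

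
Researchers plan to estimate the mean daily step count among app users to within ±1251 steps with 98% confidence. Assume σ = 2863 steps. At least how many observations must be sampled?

For a mean, the margin of error is E = z·σ/√n, so n = (zσ/E)².
At 98% confidence, z = 2.326.
n = (2.326 × 2863 / 1251)² = 28.34
Round up: n = 29.

29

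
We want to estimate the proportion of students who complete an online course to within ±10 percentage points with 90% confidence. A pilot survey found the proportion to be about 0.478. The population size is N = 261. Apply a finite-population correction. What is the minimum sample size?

n = 54

For a proportion with margin E = 0.1 at 90% confidence, z = 1.645.
n = p̂(1−p̂)(z/E)² = 0.478 × 0.522 × (1.645/0.1)² = 67.52 — call this n₀.
Finite-population correction with N = 261: n = n₀ / (1 + (n₀−1)/N) = 67.52 / 1.255 = 53.80
Round up: n = 54.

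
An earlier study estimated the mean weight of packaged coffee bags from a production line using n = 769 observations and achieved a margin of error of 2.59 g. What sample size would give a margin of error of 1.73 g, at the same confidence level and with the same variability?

1724

Margin of error scales as 1/√n, so n₂ = n₁·(E₁/E₂)².
n₂ = 769 × (2.59/1.73)² = 769 × 2.241 = 1723.33
Round up: n₂ = 1724.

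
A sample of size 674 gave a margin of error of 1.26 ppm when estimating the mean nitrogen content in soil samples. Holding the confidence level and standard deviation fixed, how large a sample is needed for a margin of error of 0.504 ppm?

Margin of error scales as 1/√n, so n₂ = n₁·(E₁/E₂)².
n₂ = 674 × (1.26/0.504)² = 674 × 6.25 = 4212.50
Round up: n₂ = 4213.

4213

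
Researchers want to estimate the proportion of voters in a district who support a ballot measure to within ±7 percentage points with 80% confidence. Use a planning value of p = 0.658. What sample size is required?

76

For a proportion with margin E = 0.07 at 80% confidence, z = 1.282.
n = p̂(1−p̂)(z/E)² = 0.658 × 0.342 × (1.282/0.07)² = 75.48
Round up: n = 76.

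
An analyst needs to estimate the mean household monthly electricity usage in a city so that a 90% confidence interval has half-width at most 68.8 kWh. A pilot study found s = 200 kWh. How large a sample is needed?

For a mean, the margin of error is E = z·σ/√n, so n = (zσ/E)².
At 90% confidence, z = 1.645.
n = (1.645 × 200 / 68.8)² = 22.87
Round up: n = 23.

23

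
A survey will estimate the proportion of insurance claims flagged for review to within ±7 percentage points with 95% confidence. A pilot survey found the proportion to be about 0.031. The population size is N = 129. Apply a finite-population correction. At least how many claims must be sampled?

21

For a proportion with margin E = 0.07 at 95% confidence, z = 1.960.
n = p̂(1−p̂)(z/E)² = 0.031 × 0.969 × (1.960/0.07)² = 23.55 — call this n₀.
Finite-population correction with N = 129: n = n₀ / (1 + (n₀−1)/N) = 23.55 / 1.175 = 20.04
Round up: n = 21.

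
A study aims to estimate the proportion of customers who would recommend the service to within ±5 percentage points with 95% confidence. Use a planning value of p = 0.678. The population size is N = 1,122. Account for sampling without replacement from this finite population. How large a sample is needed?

For a proportion with margin E = 0.05 at 95% confidence, z = 1.960.
n = p̂(1−p̂)(z/E)² = 0.678 × 0.322 × (1.960/0.05)² = 335.47 — call this n₀.
Finite-population correction with N = 1,122: n = n₀ / (1 + (n₀−1)/N) = 335.47 / 1.298 = 258.45
Round up: n = 259.

259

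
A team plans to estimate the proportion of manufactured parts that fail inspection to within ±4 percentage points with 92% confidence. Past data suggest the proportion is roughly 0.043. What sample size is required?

For a proportion with margin E = 0.04 at 92% confidence, z = 1.751.
n = p̂(1−p̂)(z/E)² = 0.043 × 0.957 × (1.751/0.04)² = 78.86
Round up: n = 79.

n = 79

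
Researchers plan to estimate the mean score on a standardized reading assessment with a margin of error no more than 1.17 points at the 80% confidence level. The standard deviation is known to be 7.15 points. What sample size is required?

n = 62

For a mean, the margin of error is E = z·σ/√n, so n = (zσ/E)².
At 80% confidence, z = 1.282.
n = (1.282 × 7.15 / 1.17)² = 61.38
Round up: n = 62.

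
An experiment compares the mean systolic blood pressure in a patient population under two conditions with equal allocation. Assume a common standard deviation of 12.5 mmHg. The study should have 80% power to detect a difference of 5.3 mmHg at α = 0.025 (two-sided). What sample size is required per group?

106 per group

For two equal groups, n per group = 2·((z_{α/2} + z_β)·σ/δ)².
z_{α/2} = 2.241; z_β = 0.842 (power 80%).
n = 2 × (3.083 × 12.5 / 5.3)² = 2 × 52.87 = 105.74
Round up: n = 106 per group.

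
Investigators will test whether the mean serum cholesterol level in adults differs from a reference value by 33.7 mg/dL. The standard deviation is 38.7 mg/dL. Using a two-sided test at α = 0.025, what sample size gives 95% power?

For a one-sample z-test, n = ((z_{α/2} + z_β)·σ/δ)².
z_{α/2} = 2.241 (two-sided α = 0.025); z_β = 1.645 (power 95% → β = 0.05).
n = (3.886 × 38.7 / 33.7)² = 19.91
Round up: n = 20.

20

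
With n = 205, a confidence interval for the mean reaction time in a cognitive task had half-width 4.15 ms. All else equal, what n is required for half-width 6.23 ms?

Margin of error scales as 1/√n, so n₂ = n₁·(E₁/E₂)².
n₂ = 205 × (4.15/6.23)² = 205 × 0.4437 = 90.96
Round up: n₂ = 91.

n = 91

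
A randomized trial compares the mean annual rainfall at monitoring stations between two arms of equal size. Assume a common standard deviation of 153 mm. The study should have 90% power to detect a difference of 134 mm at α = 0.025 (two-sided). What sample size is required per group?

33 per group

For two equal groups, n per group = 2·((z_{α/2} + z_β)·σ/δ)².
z_{α/2} = 2.241; z_β = 1.282 (power 90%).
n = 2 × (3.523 × 153 / 134)² = 2 × 16.18 = 32.36
Round up: n = 33 per group.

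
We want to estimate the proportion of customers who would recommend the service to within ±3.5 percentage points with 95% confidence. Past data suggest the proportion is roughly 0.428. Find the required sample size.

768

For a proportion with margin E = 0.035 at 95% confidence, z = 1.960.
n = p̂(1−p̂)(z/E)² = 0.428 × 0.572 × (1.960/0.035)² = 767.74
Round up: n = 768.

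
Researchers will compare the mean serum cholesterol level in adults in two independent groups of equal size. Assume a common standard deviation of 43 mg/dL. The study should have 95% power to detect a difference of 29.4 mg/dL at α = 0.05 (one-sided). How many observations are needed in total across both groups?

For two equal groups, n per group = 2·((z_α + z_β)·σ/δ)².
z_α = 1.645; z_β = 1.645 (power 95%).
n = 2 × (3.290 × 43 / 29.4)² = 2 × 23.15 = 46.30
Round up: n = 47 per group.
Total across both groups: 2 × 47 = 94.

94 total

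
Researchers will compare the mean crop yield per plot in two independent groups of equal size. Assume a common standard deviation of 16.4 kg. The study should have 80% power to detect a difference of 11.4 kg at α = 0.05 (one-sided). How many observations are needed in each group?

For two equal groups, n per group = 2·((z_α + z_β)·σ/δ)².
z_α = 1.645; z_β = 0.842 (power 80%).
n = 2 × (2.487 × 16.4 / 11.4)² = 2 × 12.80 = 25.60
Round up: n = 26 per group.

26 per group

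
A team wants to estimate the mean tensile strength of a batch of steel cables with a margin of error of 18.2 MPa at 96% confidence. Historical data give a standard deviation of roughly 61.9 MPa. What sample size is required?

For a mean, the margin of error is E = z·σ/√n, so n = (zσ/E)².
At 96% confidence, z = 2.054.
n = (2.054 × 61.9 / 18.2)² = 48.80
Round up: n = 49.

n = 49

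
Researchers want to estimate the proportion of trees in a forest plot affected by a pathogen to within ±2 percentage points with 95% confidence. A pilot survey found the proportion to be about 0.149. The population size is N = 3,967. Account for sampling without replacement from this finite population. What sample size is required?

For a proportion with margin E = 0.02 at 95% confidence, z = 1.960.
n = p̂(1−p̂)(z/E)² = 0.149 × 0.851 × (1.960/0.02)² = 1217.78 — call this n₀.
Finite-population correction with N = 3,967: n = n₀ / (1 + (n₀−1)/N) = 1217.78 / 1.307 = 931.74
Round up: n = 932.

932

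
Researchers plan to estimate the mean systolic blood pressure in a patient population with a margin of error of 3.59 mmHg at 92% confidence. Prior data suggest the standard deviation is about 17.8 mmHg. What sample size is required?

76

For a mean, the margin of error is E = z·σ/√n, so n = (zσ/E)².
At 92% confidence, z = 1.751.
n = (1.751 × 17.8 / 3.59)² = 75.37
Round up: n = 76.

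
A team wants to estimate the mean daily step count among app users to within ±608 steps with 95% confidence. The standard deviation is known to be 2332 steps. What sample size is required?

n = 57

For a mean, the margin of error is E = z·σ/√n, so n = (zσ/E)².
At 95% confidence, z = 1.960.
n = (1.960 × 2332 / 608)² = 56.51
Round up: n = 57.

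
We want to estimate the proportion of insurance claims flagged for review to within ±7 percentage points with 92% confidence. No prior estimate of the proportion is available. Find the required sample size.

157

For a proportion with margin E = 0.07 at 92% confidence, z = 1.751.
With no prior estimate, use p = 0.5, which maximizes p(1−p) at 0.25.
n = 0.25 × (z/E)² = 0.25 × (1.751/0.07)² = 156.43
Round up: n = 157.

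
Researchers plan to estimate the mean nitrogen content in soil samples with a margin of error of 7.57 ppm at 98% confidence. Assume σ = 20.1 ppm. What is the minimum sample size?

For a mean, the margin of error is E = z·σ/√n, so n = (zσ/E)².
At 98% confidence, z = 2.326.
n = (2.326 × 20.1 / 7.57)² = 38.14
Round up: n = 39.

39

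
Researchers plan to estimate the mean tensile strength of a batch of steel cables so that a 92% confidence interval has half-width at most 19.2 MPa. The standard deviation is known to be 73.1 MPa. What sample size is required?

For a mean, the margin of error is E = z·σ/√n, so n = (zσ/E)².
At 92% confidence, z = 1.751.
n = (1.751 × 73.1 / 19.2)² = 44.44
Round up: n = 45.

n = 45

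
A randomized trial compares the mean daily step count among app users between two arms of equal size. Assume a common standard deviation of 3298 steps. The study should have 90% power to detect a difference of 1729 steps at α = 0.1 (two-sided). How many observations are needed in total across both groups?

For two equal groups, n per group = 2·((z_{α/2} + z_β)·σ/δ)².
z_{α/2} = 1.645; z_β = 1.282 (power 90%).
n = 2 × (2.927 × 3298 / 1729)² = 2 × 31.17 = 62.34
Round up: n = 63 per group.
Total across both groups: 2 × 63 = 126.

126 total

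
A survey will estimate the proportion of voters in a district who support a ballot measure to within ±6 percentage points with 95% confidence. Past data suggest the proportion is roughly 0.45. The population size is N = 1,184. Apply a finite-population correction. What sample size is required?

n = 217

For a proportion with margin E = 0.06 at 95% confidence, z = 1.960.
n = p̂(1−p̂)(z/E)² = 0.45 × 0.55 × (1.960/0.06)² = 264.11 — call this n₀.
Finite-population correction with N = 1,184: n = n₀ / (1 + (n₀−1)/N) = 264.11 / 1.222 = 216.13
Round up: n = 217.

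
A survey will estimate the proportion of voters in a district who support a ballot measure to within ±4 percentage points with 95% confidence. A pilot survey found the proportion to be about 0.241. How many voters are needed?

For a proportion with margin E = 0.04 at 95% confidence, z = 1.960.
n = p̂(1−p̂)(z/E)² = 0.241 × 0.759 × (1.960/0.04)² = 439.19
Round up: n = 440.

440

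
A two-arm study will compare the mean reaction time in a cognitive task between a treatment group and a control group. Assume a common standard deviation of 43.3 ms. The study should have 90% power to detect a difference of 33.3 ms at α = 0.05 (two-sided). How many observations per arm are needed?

36 per group

For two equal groups, n per group = 2·((z_{α/2} + z_β)·σ/δ)².
z_{α/2} = 1.960; z_β = 1.282 (power 90%).
n = 2 × (3.242 × 43.3 / 33.3)² = 2 × 17.77 = 35.54
Round up: n = 36 per group.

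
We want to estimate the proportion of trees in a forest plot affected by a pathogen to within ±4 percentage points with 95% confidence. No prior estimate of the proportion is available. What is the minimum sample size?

601

For a proportion with margin E = 0.04 at 95% confidence, z = 1.960.
With no prior estimate, use p = 0.5, which maximizes p(1−p) at 0.25.
n = 0.25 × (z/E)² = 0.25 × (1.960/0.04)² = 600.25
Round up: n = 601.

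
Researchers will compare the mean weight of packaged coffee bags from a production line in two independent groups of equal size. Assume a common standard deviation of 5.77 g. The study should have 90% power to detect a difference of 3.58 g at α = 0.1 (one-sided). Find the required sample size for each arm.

For two equal groups, n per group = 2·((z_α + z_β)·σ/δ)².
z_α = 1.282; z_β = 1.282 (power 90%).
n = 2 × (2.564 × 5.77 / 3.58)² = 2 × 17.08 = 34.16
Round up: n = 35 per group.

35 per group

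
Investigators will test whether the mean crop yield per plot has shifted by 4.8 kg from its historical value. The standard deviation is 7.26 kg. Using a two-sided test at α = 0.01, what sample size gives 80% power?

27

For a one-sample z-test, n = ((z_{α/2} + z_β)·σ/δ)².
z_{α/2} = 2.576 (two-sided α = 0.01); z_β = 0.842 (power 80% → β = 0.2).
n = (3.418 × 7.26 / 4.8)² = 26.73
Round up: n = 27.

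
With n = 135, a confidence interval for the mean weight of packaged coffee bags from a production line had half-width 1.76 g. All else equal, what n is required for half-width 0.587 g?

1214

Margin of error scales as 1/√n, so n₂ = n₁·(E₁/E₂)².
n₂ = 135 × (1.76/0.587)² = 135 × 8.99 = 1213.65
Round up: n₂ = 1214.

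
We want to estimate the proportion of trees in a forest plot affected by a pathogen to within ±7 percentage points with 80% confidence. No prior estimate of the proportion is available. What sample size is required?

n = 84

For a proportion with margin E = 0.07 at 80% confidence, z = 1.282.
With no prior estimate, use p = 0.5, which maximizes p(1−p) at 0.25.
n = 0.25 × (z/E)² = 0.25 × (1.282/0.07)² = 83.85
Round up: n = 84.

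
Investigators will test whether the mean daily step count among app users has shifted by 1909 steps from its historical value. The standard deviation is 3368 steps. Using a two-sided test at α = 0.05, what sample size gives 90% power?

33

For a one-sample z-test, n = ((z_{α/2} + z_β)·σ/δ)².
z_{α/2} = 1.960 (two-sided α = 0.05); z_β = 1.282 (power 90% → β = 0.1).
n = (3.242 × 3368 / 1909)² = 32.72
Round up: n = 33.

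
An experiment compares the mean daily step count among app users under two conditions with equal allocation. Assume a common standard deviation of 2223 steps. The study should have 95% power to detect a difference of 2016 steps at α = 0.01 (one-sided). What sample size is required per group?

For two equal groups, n per group = 2·((z_α + z_β)·σ/δ)².
z_α = 2.326; z_β = 1.645 (power 95%).
n = 2 × (3.971 × 2223 / 2016)² = 2 × 19.17 = 38.34
Round up: n = 39 per group.

39 per group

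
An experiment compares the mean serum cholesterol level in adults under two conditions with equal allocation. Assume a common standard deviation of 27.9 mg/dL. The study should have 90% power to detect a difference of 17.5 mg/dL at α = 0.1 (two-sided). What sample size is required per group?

44 per group

For two equal groups, n per group = 2·((z_{α/2} + z_β)·σ/δ)².
z_{α/2} = 1.645; z_β = 1.282 (power 90%).
n = 2 × (2.927 × 27.9 / 17.5)² = 2 × 21.78 = 43.56
Round up: n = 44 per group.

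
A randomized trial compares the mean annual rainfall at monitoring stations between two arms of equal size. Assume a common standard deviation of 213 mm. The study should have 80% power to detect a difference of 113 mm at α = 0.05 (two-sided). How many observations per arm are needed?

56 per group

For two equal groups, n per group = 2·((z_{α/2} + z_β)·σ/δ)².
z_{α/2} = 1.960; z_β = 0.842 (power 80%).
n = 2 × (2.802 × 213 / 113)² = 2 × 27.90 = 55.80
Round up: n = 56 per group.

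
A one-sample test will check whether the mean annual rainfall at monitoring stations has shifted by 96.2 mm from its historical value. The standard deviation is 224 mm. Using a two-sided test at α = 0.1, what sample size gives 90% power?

For a one-sample z-test, n = ((z_{α/2} + z_β)·σ/δ)².
z_{α/2} = 1.645 (two-sided α = 0.1); z_β = 1.282 (power 90% → β = 0.1).
n = (2.927 × 224 / 96.2)² = 46.45
Round up: n = 47.

n = 47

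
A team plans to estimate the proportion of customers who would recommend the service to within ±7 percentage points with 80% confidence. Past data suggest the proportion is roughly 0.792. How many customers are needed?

For a proportion with margin E = 0.07 at 80% confidence, z = 1.282.
n = p̂(1−p̂)(z/E)² = 0.792 × 0.208 × (1.282/0.07)² = 55.25
Round up: n = 56.

56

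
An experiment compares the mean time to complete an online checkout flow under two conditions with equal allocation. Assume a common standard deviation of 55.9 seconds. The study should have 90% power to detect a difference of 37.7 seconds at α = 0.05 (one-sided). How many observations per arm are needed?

38 per group

For two equal groups, n per group = 2·((z_α + z_β)·σ/δ)².
z_α = 1.645; z_β = 1.282 (power 90%).
n = 2 × (2.927 × 55.9 / 37.7)² = 2 × 18.84 = 37.68
Round up: n = 38 per group.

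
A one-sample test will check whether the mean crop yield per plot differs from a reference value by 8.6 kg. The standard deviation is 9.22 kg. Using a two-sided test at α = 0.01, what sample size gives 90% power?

For a one-sample z-test, n = ((z_{α/2} + z_β)·σ/δ)².
z_{α/2} = 2.576 (two-sided α = 0.01); z_β = 1.282 (power 90% → β = 0.1).
n = (3.858 × 9.22 / 8.6)² = 17.11
Round up: n = 18.

n = 18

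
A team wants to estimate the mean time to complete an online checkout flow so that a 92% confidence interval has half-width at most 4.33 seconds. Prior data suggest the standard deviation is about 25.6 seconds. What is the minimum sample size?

n = 108

For a mean, the margin of error is E = z·σ/√n, so n = (zσ/E)².
At 92% confidence, z = 1.751.
n = (1.751 × 25.6 / 4.33)² = 107.17
Round up: n = 108.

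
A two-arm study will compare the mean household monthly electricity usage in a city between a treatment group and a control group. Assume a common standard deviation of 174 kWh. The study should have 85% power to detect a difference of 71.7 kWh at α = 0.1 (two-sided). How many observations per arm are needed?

85 per group

For two equal groups, n per group = 2·((z_{α/2} + z_β)·σ/δ)².
z_{α/2} = 1.645; z_β = 1.036 (power 85%).
n = 2 × (2.681 × 174 / 71.7)² = 2 × 42.33 = 84.66
Round up: n = 85 per group.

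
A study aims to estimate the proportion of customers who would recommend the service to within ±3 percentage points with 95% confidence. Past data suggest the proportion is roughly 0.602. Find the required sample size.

For a proportion with margin E = 0.03 at 95% confidence, z = 1.960.
n = p̂(1−p̂)(z/E)² = 0.602 × 0.398 × (1.960/0.03)² = 1022.70
Round up: n = 1023.

n = 1023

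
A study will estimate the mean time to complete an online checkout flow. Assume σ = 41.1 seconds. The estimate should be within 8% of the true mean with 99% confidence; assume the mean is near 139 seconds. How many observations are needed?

For a mean, the margin of error is E = z·σ/√n, so n = (zσ/E)².
At 99% confidence, z = 2.576.
E = 8% of 139 = 11.12 seconds.
n = (2.576 × 41.1 / 11.12)² = 90.65
Round up: n = 91.

91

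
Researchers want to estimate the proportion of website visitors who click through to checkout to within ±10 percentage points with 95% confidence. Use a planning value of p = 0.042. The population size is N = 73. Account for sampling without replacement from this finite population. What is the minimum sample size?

For a proportion with margin E = 0.1 at 95% confidence, z = 1.960.
n = p̂(1−p̂)(z/E)² = 0.042 × 0.958 × (1.960/0.1)² = 15.46 — call this n₀.
Finite-population correction with N = 73: n = n₀ / (1 + (n₀−1)/N) = 15.46 / 1.198 = 12.90
Round up: n = 13.

13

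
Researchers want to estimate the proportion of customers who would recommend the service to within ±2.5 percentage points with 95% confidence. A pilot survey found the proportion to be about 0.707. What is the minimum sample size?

For a proportion with margin E = 0.025 at 95% confidence, z = 1.960.
n = p̂(1−p̂)(z/E)² = 0.707 × 0.293 × (1.960/0.025)² = 1273.27
Round up: n = 1274.

n = 1274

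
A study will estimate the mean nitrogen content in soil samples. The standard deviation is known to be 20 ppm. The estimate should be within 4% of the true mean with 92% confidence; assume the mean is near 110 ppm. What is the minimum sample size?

64

For a mean, the margin of error is E = z·σ/√n, so n = (zσ/E)².
At 92% confidence, z = 1.751.
E = 4% of 110 = 4.4 ppm.
n = (1.751 × 20 / 4.4)² = 63.35
Round up: n = 64.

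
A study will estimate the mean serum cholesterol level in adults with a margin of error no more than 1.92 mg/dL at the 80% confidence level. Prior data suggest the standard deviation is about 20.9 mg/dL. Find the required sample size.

n = 195

For a mean, the margin of error is E = z·σ/√n, so n = (zσ/E)².
At 80% confidence, z = 1.282.
n = (1.282 × 20.9 / 1.92)² = 194.74
Round up: n = 195.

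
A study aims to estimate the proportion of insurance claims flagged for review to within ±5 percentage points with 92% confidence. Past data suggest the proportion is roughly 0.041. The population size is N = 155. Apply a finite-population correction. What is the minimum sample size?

For a proportion with margin E = 0.05 at 92% confidence, z = 1.751.
n = p̂(1−p̂)(z/E)² = 0.041 × 0.959 × (1.751/0.05)² = 48.22 — call this n₀.
Finite-population correction with N = 155: n = n₀ / (1 + (n₀−1)/N) = 48.22 / 1.305 = 36.95
Round up: n = 37.

n = 37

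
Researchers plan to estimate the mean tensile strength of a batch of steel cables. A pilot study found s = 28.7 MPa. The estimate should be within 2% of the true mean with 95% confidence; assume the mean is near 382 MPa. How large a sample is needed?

For a mean, the margin of error is E = z·σ/√n, so n = (zσ/E)².
At 95% confidence, z = 1.960.
E = 2% of 382 = 7.64 MPa.
n = (1.960 × 28.7 / 7.64)² = 54.21
Round up: n = 55.

55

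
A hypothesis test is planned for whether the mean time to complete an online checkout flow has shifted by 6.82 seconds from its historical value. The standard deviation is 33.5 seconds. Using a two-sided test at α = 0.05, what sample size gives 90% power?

For a one-sample z-test, n = ((z_{α/2} + z_β)·σ/δ)².
z_{α/2} = 1.960 (two-sided α = 0.05); z_β = 1.282 (power 90% → β = 0.1).
n = (3.242 × 33.5 / 6.82)² = 253.60
Round up: n = 254.

254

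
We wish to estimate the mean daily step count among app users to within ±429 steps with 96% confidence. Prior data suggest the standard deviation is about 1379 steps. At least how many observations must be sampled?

For a mean, the margin of error is E = z·σ/√n, so n = (zσ/E)².
At 96% confidence, z = 2.054.
n = (2.054 × 1379 / 429)² = 43.59
Round up: n = 44.

n = 44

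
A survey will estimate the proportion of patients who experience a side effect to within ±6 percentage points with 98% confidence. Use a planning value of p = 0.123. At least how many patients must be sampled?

163

For a proportion with margin E = 0.06 at 98% confidence, z = 2.326.
n = p̂(1−p̂)(z/E)² = 0.123 × 0.877 × (2.326/0.06)² = 162.11
Round up: n = 163.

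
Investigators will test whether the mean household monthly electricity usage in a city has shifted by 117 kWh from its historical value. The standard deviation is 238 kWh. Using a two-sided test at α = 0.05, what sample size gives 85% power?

For a one-sample z-test, n = ((z_{α/2} + z_β)·σ/δ)².
z_{α/2} = 1.960 (two-sided α = 0.05); z_β = 1.036 (power 85% → β = 0.15).
n = (2.996 × 238 / 117)² = 37.14
Round up: n = 38.

n = 38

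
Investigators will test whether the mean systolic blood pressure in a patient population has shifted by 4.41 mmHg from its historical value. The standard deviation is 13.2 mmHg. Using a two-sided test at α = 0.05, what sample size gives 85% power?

81

For a one-sample z-test, n = ((z_{α/2} + z_β)·σ/δ)².
z_{α/2} = 1.960 (two-sided α = 0.05); z_β = 1.036 (power 85% → β = 0.15).
n = (2.996 × 13.2 / 4.41)² = 80.42
Round up: n = 81.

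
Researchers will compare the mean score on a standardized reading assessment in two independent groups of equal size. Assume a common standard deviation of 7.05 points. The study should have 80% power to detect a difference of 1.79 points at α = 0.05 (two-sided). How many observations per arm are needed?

For two equal groups, n per group = 2·((z_{α/2} + z_β)·σ/δ)².
z_{α/2} = 1.960; z_β = 0.842 (power 80%).
n = 2 × (2.802 × 7.05 / 1.79)² = 2 × 121.79 = 243.58
Round up: n = 244 per group.

244 per group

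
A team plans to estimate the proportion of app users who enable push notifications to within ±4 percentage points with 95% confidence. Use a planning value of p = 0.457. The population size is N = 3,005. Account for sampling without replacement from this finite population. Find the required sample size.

n = 498

For a proportion with margin E = 0.04 at 95% confidence, z = 1.960.
n = p̂(1−p̂)(z/E)² = 0.457 × 0.543 × (1.960/0.04)² = 595.81 — call this n₀.
Finite-population correction with N = 3,005: n = n₀ / (1 + (n₀−1)/N) = 595.81 / 1.198 = 497.34
Round up: n = 498.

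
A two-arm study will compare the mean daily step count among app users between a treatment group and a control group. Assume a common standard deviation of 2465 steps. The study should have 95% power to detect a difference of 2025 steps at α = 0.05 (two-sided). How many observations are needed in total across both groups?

78 total

For two equal groups, n per group = 2·((z_{α/2} + z_β)·σ/δ)².
z_{α/2} = 1.960; z_β = 1.645 (power 95%).
n = 2 × (3.605 × 2465 / 2025)² = 2 × 19.26 = 38.52
Round up: n = 39 per group.
Total across both groups: 2 × 39 = 78.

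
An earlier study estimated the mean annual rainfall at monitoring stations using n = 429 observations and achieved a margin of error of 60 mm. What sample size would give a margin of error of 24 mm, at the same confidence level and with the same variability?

Margin of error scales as 1/√n, so n₂ = n₁·(E₁/E₂)².
n₂ = 429 × (60/24)² = 429 × 6.25 = 2681.25
Round up: n₂ = 2682.

n = 2682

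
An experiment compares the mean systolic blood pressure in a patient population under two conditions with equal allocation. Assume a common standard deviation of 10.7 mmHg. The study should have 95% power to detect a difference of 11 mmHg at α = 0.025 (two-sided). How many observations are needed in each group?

For two equal groups, n per group = 2·((z_{α/2} + z_β)·σ/δ)².
z_{α/2} = 2.241; z_β = 1.645 (power 95%).
n = 2 × (3.886 × 10.7 / 11)² = 2 × 14.29 = 28.58
Round up: n = 29 per group.

29 per group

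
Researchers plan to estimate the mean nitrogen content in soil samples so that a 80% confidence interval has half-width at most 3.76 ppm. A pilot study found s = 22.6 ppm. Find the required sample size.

60

For a mean, the margin of error is E = z·σ/√n, so n = (zσ/E)².
At 80% confidence, z = 1.282.
n = (1.282 × 22.6 / 3.76)² = 59.38
Round up: n = 60.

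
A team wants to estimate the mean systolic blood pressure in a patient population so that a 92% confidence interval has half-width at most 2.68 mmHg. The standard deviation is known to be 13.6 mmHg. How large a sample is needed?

n = 79

For a mean, the margin of error is E = z·σ/√n, so n = (zσ/E)².
At 92% confidence, z = 1.751.
n = (1.751 × 13.6 / 2.68)² = 78.96
Round up: n = 79.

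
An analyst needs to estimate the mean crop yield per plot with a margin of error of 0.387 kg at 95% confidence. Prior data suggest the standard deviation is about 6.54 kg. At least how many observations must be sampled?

For a mean, the margin of error is E = z·σ/√n, so n = (zσ/E)².
At 95% confidence, z = 1.960.
n = (1.960 × 6.54 / 0.387)² = 1097.10
Round up: n = 1098.

1098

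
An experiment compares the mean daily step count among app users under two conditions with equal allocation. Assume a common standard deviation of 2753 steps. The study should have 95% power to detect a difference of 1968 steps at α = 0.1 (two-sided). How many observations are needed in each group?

For two equal groups, n per group = 2·((z_{α/2} + z_β)·σ/δ)².
z_{α/2} = 1.645; z_β = 1.645 (power 95%).
n = 2 × (3.290 × 2753 / 1968)² = 2 × 21.18 = 42.36
Round up: n = 43 per group.

43 per group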